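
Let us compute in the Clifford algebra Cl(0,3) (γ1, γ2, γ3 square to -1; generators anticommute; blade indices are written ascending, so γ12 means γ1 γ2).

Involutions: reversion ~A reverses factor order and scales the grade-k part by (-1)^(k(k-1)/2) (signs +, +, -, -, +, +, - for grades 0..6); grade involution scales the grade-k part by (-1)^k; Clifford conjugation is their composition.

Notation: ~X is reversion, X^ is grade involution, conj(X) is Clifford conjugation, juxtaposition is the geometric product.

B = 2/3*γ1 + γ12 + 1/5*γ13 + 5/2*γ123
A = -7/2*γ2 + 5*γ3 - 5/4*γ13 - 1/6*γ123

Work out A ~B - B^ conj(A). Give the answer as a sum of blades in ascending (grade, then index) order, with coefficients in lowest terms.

first term: 1/6 + 5/2*γ1 + 379/120*γ2 - γ3 + 89/6*γ12 + 65/12*γ13 - 41/36*γ23 - 57/10*γ123
second term: 1/6 - 5/2*γ1 - 379/120*γ2 + γ3 - 89/6*γ12 - 65/12*γ13 + 41/36*γ23 - 57/10*γ123
Answer: 5*γ1 + 379/60*γ2 - 2*γ3 + 89/3*γ12 + 65/6*γ13 - 41/18*γ23


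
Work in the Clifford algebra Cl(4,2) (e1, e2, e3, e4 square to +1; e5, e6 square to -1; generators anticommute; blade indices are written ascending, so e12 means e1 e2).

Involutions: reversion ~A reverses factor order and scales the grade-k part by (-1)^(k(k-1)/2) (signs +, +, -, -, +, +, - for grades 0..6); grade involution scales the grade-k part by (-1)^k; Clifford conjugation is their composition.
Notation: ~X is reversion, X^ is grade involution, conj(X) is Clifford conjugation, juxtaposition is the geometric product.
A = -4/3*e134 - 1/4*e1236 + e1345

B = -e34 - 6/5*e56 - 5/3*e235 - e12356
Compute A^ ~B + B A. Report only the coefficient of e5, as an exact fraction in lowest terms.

first term: -4/3*e1 + 1/4*e5 - e15 + 5/3*e124 - 5/12*e156 + e246 - 3/10*e1235 - 20/9*e1245 - 1/4*e1246 - 6/5*e1346 + 4/3*e2456 + 8/5*e13456
second term: -4/3*e1 + 1/4*e5 + e15 - 5/3*e124 + 5/12*e156 - e246 - 3/10*e1235 - 20/9*e1245 - 1/4*e1246 - 6/5*e1346 + 4/3*e2456 + 8/5*e13456
Answer: 1/2


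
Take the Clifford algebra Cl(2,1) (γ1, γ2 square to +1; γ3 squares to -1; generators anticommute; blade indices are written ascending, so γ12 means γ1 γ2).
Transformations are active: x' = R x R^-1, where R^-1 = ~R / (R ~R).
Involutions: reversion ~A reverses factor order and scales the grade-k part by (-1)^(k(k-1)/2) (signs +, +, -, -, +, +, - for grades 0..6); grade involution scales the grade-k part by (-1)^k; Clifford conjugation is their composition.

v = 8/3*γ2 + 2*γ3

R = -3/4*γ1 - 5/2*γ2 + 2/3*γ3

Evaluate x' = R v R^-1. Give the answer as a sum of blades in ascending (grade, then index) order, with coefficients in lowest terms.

~R = -3/4*γ1 - 5/2*γ2 + 2/3*γ3, and R ~R = 917/144, so R^-1 = ~R / (917/144).
R v = -8 - 2*γ12 - 3/2*γ13 - 61/9*γ23
Answer: 1728/917*γ1 + 9944/2751*γ2 - 3370/917*γ3


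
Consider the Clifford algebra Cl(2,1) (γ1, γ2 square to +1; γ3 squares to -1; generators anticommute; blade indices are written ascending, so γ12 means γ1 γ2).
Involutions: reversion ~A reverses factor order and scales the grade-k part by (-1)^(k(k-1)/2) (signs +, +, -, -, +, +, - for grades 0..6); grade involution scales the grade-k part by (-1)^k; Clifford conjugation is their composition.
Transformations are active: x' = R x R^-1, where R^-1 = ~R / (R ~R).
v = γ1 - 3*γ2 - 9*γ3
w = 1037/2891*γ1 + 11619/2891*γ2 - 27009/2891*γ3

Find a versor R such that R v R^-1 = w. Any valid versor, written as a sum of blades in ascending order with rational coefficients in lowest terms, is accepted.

Equal squares first: v^2 = w^2 = -71. Then v + w = 3928/2891*γ1 + 2946/2891*γ2 - 53028/2891*γ3 is a versor taking v to w, provided it is invertible.
Answer: 3928/2891*γ1 + 2946/2891*γ2 - 53028/2891*γ3


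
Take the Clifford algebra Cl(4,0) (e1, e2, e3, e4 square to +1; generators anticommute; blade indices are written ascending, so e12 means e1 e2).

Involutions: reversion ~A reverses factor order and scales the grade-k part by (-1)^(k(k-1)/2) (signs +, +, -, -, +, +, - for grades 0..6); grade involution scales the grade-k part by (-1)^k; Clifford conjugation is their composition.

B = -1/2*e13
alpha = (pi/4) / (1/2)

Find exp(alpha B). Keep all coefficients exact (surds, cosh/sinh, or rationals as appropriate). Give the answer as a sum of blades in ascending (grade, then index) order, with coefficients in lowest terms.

B^2 = (-1/2)^2*(e13)^2 = 1/4*(-1) = -1/4 (a basis 2-blade squares to minus the product of its generators' squares).
B^2 = -1/4 — the series telescopes trigonometrically here: l = 1/2, alpha*l = pi/4, so exp(alpha B) = cos(pi/4) + (sin(pi/4)/(1/2))*B = sqrt(2)/2 + (sqrt(2))*B.
Answer: sqrt(2)/2 - sqrt(2)/2*e13


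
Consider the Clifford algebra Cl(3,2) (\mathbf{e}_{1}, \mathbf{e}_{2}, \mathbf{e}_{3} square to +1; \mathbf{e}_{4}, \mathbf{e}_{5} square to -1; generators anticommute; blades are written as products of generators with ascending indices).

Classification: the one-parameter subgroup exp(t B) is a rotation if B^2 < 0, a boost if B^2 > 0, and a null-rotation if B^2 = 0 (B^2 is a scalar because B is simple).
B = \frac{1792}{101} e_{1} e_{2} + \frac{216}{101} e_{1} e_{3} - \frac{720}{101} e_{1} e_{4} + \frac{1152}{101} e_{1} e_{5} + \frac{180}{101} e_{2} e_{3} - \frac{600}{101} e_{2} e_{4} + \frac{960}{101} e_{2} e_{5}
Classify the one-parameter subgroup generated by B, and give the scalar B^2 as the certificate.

B^2 term by term: the squares give (\frac{1792}{101})^2*(e_{1} e_{2})^2 + (\frac{216}{101})^2*(e_{1} e_{3})^2 + (-\frac{720}{101})^2*(e_{1} e_{4})^2 + (\frac{1152}{101})^2*(e_{1} e_{5})^2 + (\frac{180}{101})^2*(e_{2} e_{3})^2 + (-\frac{600}{101})^2*(e_{2} e_{4})^2 + (\frac{960}{101})^2*(e_{2} e_{5})^2 = \frac{3211264}{10201}*(-1) + \frac{46656}{10201}*(-1) + \frac{518400}{10201}*(+1) + \frac{1327104}{10201}*(+1) + \frac{32400}{10201}*(-1) + \frac{360000}{10201}*(+1) + \frac{921600}{10201}*(+1) = -16 (each basis 2-blade squares to minus the product of its generators' squares); cross terms between blades sharing an index anticommute and cancel; the commuting (index-disjoint) pairs give grade-4 terms 2*c*c'*(blade product), which cancel blade by blade — e_{1} e_{2} e_{3} e_{4}: \frac{259200}{10201} - \frac{259200}{10201} = 0; e_{1} e_{2} e_{3} e_{5}: -\frac{414720}{10201} + \frac{414720}{10201} = 0; e_{1} e_{2} e_{4} e_{5}: \frac{1382400}{10201} - \frac{1382400}{10201} = 0 — confirming B is simple. So B^2 = -16.
Answer: rotation, certificate B^2 = -16. B^2 = -16 is basis-independent, so its sign is the whole story.


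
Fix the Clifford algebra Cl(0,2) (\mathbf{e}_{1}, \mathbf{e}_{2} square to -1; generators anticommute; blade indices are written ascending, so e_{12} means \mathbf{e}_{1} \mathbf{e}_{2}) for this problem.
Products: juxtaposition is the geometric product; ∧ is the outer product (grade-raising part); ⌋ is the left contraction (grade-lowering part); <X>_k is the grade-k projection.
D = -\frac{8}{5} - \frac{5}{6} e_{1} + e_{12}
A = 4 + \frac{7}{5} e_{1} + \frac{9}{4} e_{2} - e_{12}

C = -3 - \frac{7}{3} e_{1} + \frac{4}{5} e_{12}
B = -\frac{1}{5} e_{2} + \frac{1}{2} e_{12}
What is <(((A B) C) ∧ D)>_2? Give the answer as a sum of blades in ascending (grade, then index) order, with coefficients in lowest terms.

step 1: \frac{19}{20} + \frac{37}{40} e_{1} - \frac{3}{2} e_{2} + \frac{43}{25} e_{12}
step 2: -\frac{6203}{3000} - \frac{743}{120} e_{1} - \frac{19}{75} e_{2} - \frac{79}{10} e_{12}
step 3: \frac{6203}{1875} + \frac{41867}{3600} e_{1} + \frac{152}{375} e_{2} + \frac{93251}{9000} e_{12}
step 4: \frac{93251}{9000} e_{12}
Answer: \frac{93251}{9000} e_{12}


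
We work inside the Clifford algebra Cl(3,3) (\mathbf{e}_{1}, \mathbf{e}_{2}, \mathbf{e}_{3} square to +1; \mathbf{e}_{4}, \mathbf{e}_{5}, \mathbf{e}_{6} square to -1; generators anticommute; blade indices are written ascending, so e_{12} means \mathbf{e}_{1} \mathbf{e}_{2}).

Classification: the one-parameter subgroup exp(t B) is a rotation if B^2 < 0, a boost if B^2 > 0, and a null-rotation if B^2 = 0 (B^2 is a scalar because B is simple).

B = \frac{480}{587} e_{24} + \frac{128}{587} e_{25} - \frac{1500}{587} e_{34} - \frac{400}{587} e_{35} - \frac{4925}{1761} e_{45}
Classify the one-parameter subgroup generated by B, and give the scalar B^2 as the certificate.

B^2 term by term: the squares give (\frac{480}{587})^2*(e_{24})^2 + (\frac{128}{587})^2*(e_{25})^2 + (-\frac{1500}{587})^2*(e_{34})^2 + (-\frac{400}{587})^2*(e_{35})^2 + (-\frac{4925}{1761})^2*(e_{45})^2 = \frac{230400}{344569}*(+1) + \frac{16384}{344569}*(+1) + \frac{2250000}{344569}*(+1) + \frac{160000}{344569}*(+1) + \frac{24255625}{3101121}*(-1) = -\frac{1}{9} (each basis 2-blade squares to minus the product of its generators' squares); cross terms between blades sharing an index anticommute and cancel; the commuting (index-disjoint) pairs give grade-4 terms 2*c*c'*(blade product), which cancel blade by blade — e_{2345}: \frac{384000}{344569} - \frac{384000}{344569} = 0 — confirming B is simple. So B^2 = -\frac{1}{9}.
Answer: rotation, certificate B^2 = -\frac{1}{9}. B^2 = -\frac{1}{9} is basis-independent, so its sign is the whole story.


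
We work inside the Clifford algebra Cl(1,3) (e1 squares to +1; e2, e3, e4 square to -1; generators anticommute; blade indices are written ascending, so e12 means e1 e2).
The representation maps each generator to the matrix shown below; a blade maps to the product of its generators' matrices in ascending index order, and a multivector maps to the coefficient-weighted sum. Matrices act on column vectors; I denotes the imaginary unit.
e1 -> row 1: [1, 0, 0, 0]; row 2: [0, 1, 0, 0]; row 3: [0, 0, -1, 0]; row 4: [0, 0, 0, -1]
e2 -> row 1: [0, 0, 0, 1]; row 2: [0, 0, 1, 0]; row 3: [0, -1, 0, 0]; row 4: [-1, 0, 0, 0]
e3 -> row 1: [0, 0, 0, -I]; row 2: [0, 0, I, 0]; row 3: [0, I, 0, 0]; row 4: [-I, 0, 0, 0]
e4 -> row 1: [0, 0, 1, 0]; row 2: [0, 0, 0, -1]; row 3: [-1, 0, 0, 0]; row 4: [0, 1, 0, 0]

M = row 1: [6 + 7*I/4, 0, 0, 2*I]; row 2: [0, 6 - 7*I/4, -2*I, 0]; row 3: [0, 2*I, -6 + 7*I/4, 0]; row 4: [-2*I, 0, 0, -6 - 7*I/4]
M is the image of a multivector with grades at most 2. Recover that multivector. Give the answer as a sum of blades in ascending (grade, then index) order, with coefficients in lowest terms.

Method: the blade images are trace-orthogonal — tr(rho(e_A) rho(e_B)^-1) = 4 if A = B and 0 otherwise — and rho(e_A)^-1 = (e_A)^2 * rho(e_A) with (e_A)^2 = +1 or -1, so the coefficient of e_A in the preimage is (e_A)^2 * tr(M rho(e_A))/4.
Nonzero projections over blades of grade <= 2: e1: (e1)^2 = +1, tr(M rho(e1)) = 24, coefficient 6; e13: (e13)^2 = +1, tr(M rho(e13)) = -8, coefficient -2; e23: (e23)^2 = -1, tr(M rho(e23)) = 7, coefficient -7/4. Every other blade of grade <= 2 projects to 0.
Answer: 6*e1 - 2*e13 - 7/4*e23


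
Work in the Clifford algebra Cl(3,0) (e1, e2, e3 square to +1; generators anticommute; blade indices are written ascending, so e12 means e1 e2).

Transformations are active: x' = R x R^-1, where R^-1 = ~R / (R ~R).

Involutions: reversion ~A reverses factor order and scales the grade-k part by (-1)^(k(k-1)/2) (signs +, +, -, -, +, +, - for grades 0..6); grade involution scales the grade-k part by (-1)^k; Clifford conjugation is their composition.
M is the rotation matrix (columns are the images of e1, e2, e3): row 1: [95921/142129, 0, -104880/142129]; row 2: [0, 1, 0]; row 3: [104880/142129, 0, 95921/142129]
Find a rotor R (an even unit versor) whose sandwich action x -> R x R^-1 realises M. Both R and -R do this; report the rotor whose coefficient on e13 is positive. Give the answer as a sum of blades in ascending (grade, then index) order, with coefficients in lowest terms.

Method: write R = a + b12*e12 + b13*e13 + b23*e23 with a^2 + b12^2 + b13^2 + b23^2 = 1 (so R^-1 = ~R). Expanding the columns R e_j ~R gives tr M = 4a^2 - 1 and, from the antisymmetric part, M21 - M12 = -4a*b12, M13 - M31 = 4a*b13, M32 - M23 = -4a*b23.
Here tr M = 333971/142129, so a^2 = (1 + tr M)/4 = 119025/142129 and a = ±345/377. Taking a = 345/377: M21 - M12 = 0, M13 - M31 = -209760/142129, M32 - M23 = 0, giving b12 = 0, b13 = -152/377, b23 = 0, i.e. R = 345/377 - 152/377*e13.
Its e13 coefficient is negative, so report the other preimage -R.
Answer: -345/377 + 152/377*e13. Uniqueness: Spin(3) -> SO(3) maps R and -R to the same rotation of trace 333971/142129; fixing the sign of the e13 coefficient removes the ambiguity.


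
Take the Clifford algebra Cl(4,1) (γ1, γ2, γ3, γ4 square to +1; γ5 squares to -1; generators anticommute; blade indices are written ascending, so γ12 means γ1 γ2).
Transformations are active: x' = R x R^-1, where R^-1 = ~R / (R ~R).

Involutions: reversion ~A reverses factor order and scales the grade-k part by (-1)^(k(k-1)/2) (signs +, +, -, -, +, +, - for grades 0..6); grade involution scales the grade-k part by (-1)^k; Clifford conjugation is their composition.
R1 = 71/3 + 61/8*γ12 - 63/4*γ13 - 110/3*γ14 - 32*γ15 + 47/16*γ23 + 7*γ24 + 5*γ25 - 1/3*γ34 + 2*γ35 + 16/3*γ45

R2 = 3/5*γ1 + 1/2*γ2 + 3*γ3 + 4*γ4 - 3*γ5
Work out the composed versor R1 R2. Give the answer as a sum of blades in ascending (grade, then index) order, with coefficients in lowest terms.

Distribute over the terms of R2 (each basis-blade product reordered to ascending indices, repeated generators contracted through their squares):
R1 (3/5*γ1) = 71/5*γ1 - 183/40*γ2 + 189/20*γ3 + 22*γ4 + 96/5*γ5 + 141/80*γ123 + 21/5*γ124 + 3*γ125 - 1/5*γ134 + 6/5*γ135 + 16/5*γ145
R1 (1/2*γ2) = 61/16*γ1 + 71/6*γ2 - 47/32*γ3 - 7/2*γ4 - 5/2*γ5 + 63/8*γ123 + 55/3*γ124 + 16*γ125 - 1/6*γ234 + γ235 + 8/3*γ245
R1 (3*γ3) = -189/4*γ1 + 141/16*γ2 + 71*γ3 + γ4 - 6*γ5 + 183/8*γ123 + 110*γ134 + 96*γ135 - 21*γ234 - 15*γ235 + 16*γ345
R1 (4*γ4) = -440/3*γ1 + 28*γ2 - 4/3*γ3 + 284/3*γ4 - 64/3*γ5 + 61/2*γ124 - 63*γ134 + 128*γ145 + 47/4*γ234 - 20*γ245 - 8*γ345
R1 (-3*γ5) = -96*γ1 + 15*γ2 + 6*γ3 + 16*γ4 - 71*γ5 - 183/8*γ125 + 189/4*γ135 + 110*γ145 - 141/16*γ235 - 21*γ245 + γ345
Summing the partial products and collecting blades:
Answer: -65257/240*γ1 + 14177/240*γ2 + 40151/480*γ3 + 781/6*γ4 - 2449/30*γ5 + 2601/80*γ123 + 1591/30*γ124 - 31/8*γ125 + 234/5*γ134 + 2889/20*γ135 + 1206/5*γ145 - 113/12*γ234 - 365/16*γ235 - 115/3*γ245 + 9*γ345


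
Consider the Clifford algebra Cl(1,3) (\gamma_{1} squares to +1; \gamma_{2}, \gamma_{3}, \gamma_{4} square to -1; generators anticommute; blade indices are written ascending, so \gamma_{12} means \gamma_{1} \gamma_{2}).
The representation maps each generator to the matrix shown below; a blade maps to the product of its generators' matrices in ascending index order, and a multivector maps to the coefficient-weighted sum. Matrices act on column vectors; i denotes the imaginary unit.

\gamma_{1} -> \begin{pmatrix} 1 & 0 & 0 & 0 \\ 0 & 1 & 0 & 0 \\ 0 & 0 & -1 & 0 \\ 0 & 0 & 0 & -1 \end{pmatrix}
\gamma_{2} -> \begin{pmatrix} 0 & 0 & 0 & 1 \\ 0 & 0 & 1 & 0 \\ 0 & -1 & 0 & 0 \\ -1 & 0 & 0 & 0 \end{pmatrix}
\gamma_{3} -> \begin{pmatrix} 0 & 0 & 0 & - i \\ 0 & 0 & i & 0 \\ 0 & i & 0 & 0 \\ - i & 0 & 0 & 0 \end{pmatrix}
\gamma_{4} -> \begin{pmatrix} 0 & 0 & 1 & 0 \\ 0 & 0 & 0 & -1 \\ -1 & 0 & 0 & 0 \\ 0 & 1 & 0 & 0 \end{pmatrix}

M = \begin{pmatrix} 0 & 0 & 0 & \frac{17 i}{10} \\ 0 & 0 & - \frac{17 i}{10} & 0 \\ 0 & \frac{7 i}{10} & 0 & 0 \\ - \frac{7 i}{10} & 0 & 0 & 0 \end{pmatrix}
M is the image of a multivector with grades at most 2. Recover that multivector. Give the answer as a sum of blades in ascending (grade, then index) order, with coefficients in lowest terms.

Method: the blade images are trace-orthogonal — tr(rho(e_A) rho(e_B)^-1) = 4 if A = B and 0 otherwise — and rho(e_A)^-1 = (e_A)^2 * rho(e_A) with (e_A)^2 = +1 or -1, so the coefficient of e_A in the preimage is (e_A)^2 * tr(M rho(e_A))/4.
Nonzero projections over blades of grade <= 2: \gamma_{3}: (\gamma_{3})^2 = -1, tr(M rho(\gamma_{3})) = 2, coefficient -\frac{1}{2}; \gamma_{13}: (\gamma_{13})^2 = +1, tr(M rho(\gamma_{13})) = - \frac{24}{5}, coefficient -\frac{6}{5}. Every other blade of grade <= 2 projects to 0.
Answer: -\frac{1}{2} \gamma_{3} - \frac{6}{5} \gamma_{13}


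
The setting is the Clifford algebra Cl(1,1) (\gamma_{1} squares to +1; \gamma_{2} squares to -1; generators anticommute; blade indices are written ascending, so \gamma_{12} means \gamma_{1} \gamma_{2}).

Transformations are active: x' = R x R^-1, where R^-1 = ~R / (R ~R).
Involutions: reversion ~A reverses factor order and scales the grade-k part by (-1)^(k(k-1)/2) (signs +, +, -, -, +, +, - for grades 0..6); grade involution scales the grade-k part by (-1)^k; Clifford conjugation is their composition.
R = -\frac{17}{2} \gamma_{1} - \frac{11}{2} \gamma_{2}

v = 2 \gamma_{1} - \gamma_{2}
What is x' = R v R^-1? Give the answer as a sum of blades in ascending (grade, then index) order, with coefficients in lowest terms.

~R = -\frac{17}{2} \gamma_{1} - \frac{11}{2} \gamma_{2}, and R ~R = 42, so R^-1 = ~R / (42).
R v = -\frac{45}{2} + \frac{39}{2} \gamma_{12}
Answer: \frac{199}{28} \gamma_{1} + \frac{193}{28} \gamma_{2}


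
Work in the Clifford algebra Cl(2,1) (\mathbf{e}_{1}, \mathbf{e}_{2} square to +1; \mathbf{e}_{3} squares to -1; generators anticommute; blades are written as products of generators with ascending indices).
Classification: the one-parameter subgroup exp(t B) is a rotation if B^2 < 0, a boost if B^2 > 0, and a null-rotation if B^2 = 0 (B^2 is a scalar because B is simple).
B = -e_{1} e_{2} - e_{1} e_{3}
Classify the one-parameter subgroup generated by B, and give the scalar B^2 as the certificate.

B^2 term by term: the squares give (-1)^2*(e_{1} e_{2})^2 + (-1)^2*(e_{1} e_{3})^2 = 1*(-1) + 1*(+1) = 0 (each basis 2-blade squares to minus the product of its generators' squares); cross terms between blades sharing an index anticommute and cancel. So B^2 = 0.
Answer: null-rotation, certificate B^2 = 0. One invariant decides it: the square 0 survives every conjugation, and its sign is exactly the classification.


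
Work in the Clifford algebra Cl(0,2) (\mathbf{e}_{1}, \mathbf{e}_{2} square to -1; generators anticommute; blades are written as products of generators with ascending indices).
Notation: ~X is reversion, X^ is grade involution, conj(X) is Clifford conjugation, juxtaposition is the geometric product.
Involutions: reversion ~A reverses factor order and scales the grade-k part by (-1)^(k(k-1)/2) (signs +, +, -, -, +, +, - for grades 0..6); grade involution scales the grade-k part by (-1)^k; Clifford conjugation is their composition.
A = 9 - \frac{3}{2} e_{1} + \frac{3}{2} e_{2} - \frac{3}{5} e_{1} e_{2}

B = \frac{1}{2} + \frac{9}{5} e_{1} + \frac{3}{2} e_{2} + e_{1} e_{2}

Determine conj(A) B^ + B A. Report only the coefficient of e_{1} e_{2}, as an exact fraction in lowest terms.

first term: \frac{87}{20} - \frac{321}{20} e_{1} - \frac{1683}{100} e_{2} + \frac{87}{20} e_{1} e_{2}
second term: \frac{111}{20} + \frac{261}{20} e_{1} + \frac{1383}{100} e_{2} + \frac{273}{20} e_{1} e_{2}
Answer: 18


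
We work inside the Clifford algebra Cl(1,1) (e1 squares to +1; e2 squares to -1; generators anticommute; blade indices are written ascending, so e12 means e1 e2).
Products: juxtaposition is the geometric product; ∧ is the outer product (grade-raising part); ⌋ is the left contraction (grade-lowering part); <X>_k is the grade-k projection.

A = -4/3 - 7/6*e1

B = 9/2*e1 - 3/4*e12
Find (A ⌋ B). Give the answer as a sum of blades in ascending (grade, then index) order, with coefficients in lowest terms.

step 1: -21/4 - 6*e1 + 7/8*e2 + e12
Answer: -21/4 - 6*e1 + 7/8*e2 + e12


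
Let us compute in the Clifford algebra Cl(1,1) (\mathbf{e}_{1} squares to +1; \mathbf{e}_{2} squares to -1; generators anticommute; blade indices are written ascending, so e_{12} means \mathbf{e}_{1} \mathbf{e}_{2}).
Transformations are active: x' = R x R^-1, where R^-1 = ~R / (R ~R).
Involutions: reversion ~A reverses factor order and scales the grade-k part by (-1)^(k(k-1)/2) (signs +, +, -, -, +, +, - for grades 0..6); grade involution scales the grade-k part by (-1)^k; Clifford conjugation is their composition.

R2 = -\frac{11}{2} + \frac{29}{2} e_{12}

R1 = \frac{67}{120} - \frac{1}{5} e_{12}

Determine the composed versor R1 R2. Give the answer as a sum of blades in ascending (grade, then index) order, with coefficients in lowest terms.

Distribute over the terms of R1 (each basis-blade product reordered to ascending indices, repeated generators contracted through their squares):
(\frac{67}{120}) R2 = -\frac{737}{240} + \frac{1943}{240} e_{12}
(-\frac{1}{5} e_{12}) R2 = -\frac{29}{10} + \frac{11}{10} e_{12}
Summing the partial products and collecting blades:
Answer: -\frac{1433}{240} + \frac{2207}{240} e_{12}


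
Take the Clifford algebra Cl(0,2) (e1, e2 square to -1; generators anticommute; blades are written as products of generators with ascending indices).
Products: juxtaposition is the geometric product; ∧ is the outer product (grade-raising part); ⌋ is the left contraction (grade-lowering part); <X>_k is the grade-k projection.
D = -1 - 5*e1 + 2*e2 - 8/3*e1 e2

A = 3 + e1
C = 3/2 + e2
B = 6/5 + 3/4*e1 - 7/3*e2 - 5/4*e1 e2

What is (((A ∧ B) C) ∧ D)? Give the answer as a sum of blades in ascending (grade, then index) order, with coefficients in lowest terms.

step 1: 18/5 + 69/20*e1 - 7*e2 - 73/12*e1 e2
step 2: 62/5 + 1351/120*e1 - 69/10*e2 - 227/40*e1 e2
step 3: -62/5 - 8791/120*e1 + 317/10*e2 - 315/8*e1 e2
Answer: -62/5 - 8791/120*e1 + 317/10*e2 - 315/8*e1 e2


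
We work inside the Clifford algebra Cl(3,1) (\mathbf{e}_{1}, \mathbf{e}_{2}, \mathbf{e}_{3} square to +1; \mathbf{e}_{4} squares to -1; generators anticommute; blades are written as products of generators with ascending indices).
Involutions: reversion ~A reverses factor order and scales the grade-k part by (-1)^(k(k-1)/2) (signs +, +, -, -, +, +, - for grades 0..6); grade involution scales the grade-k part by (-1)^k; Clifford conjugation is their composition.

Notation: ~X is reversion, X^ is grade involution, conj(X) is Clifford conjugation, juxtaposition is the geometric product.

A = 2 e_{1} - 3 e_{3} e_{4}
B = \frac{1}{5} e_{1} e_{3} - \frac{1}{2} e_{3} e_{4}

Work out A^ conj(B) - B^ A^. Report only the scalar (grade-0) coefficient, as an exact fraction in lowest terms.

first term: -\frac{3}{2} + \frac{2}{5} e_{3} - \frac{3}{5} e_{1} e_{4} - e_{1} e_{3} e_{4}
second term: \frac{3}{2} + \frac{2}{5} e_{3} - \frac{3}{5} e_{1} e_{4} + e_{1} e_{3} e_{4}
Answer: -3


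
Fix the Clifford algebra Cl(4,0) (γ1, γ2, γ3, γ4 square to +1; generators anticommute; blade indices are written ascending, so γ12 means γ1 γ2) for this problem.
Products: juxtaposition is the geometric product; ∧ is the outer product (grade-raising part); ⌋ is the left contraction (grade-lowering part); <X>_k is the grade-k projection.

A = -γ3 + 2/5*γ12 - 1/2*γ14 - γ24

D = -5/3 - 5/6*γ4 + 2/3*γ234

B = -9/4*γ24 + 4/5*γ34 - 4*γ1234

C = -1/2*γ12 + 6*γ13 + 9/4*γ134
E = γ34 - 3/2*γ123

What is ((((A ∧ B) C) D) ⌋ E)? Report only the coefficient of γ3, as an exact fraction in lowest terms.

step 1: -9/4*γ234 + 8/25*γ1234
step 2: 18/25*γ2 - 81/16*γ12 + 48/25*γ24 + 4/25*γ34 - 27/2*γ124 - 9/8*γ134
step 3: -218/75*γ2 + 86/75*γ3 + 327/16*γ12 - 129/16*γ13 - 19/5*γ24 + 16/75*γ34 + 855/32*γ124 - 3/2*γ134
step 4: -16/75 + 387/32*γ2 + 981/32*γ3 + 86/75*γ4 - 43/25*γ12 - 109/25*γ13
Answer: 981/32


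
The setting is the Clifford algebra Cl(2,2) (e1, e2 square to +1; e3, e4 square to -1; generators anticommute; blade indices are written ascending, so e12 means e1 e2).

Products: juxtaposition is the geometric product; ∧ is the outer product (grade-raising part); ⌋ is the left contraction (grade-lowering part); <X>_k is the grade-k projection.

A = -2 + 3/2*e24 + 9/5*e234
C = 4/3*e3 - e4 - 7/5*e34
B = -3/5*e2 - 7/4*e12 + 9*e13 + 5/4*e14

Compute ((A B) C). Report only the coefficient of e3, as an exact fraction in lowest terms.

step 1: 6/5*e2 + 9/10*e4 + 13/8*e12 - 18*e13 + 1/8*e14 - 27/25*e34 + 9/4*e123 - 81/5*e124 + 63/20*e134 - 27/2*e1234
step 2: -153/250 + 5707/200*e1 - 117/50*e3 - 36/25*e4 - 381/10*e12 + 119/40*e13 - 21*e14 + 8/5*e23 - 6/5*e24 - 6/5*e34 + 851/75*e123 - 659/40*e124 + 107/6*e134 - 42/25*e234 + 683/40*e1234
Answer: -117/50


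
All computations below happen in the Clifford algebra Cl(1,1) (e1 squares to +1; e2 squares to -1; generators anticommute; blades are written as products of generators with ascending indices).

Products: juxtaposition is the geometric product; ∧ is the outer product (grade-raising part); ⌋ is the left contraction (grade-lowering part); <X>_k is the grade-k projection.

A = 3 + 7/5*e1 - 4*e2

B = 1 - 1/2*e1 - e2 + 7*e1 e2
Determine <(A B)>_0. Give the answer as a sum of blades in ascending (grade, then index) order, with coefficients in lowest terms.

step 1: -17/10 - 281/10*e1 + 14/5*e2 + 88/5*e1 e2
step 2: -17/10
Answer: -17/10


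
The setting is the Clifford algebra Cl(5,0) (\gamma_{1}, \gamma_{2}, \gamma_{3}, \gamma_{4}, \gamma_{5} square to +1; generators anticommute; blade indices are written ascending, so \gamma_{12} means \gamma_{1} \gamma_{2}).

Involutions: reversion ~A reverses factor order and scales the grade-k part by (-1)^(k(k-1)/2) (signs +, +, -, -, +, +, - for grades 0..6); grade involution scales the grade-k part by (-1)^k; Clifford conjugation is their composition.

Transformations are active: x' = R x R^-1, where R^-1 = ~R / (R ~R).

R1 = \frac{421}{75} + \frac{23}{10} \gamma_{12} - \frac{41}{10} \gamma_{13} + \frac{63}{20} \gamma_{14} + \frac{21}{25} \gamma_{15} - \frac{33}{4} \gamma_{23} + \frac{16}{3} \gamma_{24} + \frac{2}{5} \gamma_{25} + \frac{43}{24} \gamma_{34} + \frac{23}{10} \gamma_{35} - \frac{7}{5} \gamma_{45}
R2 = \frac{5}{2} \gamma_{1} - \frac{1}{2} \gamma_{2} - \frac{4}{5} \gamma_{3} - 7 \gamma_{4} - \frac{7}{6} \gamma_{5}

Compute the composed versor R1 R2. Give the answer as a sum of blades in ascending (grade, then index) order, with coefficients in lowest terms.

Distribute over the terms of R2 (each basis-blade product reordered to ascending indices, repeated generators contracted through their squares):
R1 (\frac{5}{2} \gamma_{1}) = \frac{421}{30} \gamma_{1} - \frac{23}{4} \gamma_{2} + \frac{41}{4} \gamma_{3} - \frac{63}{8} \gamma_{4} - \frac{21}{10} \gamma_{5} - \frac{165}{8} \gamma_{123} + \frac{40}{3} \gamma_{124} + \gamma_{125} + \frac{215}{48} \gamma_{134} + \frac{23}{4} \gamma_{135} - \frac{7}{2} \gamma_{145}
R1 (-\frac{1}{2} \gamma_{2}) = -\frac{23}{20} \gamma_{1} - \frac{421}{150} \gamma_{2} - \frac{33}{8} \gamma_{3} + \frac{8}{3} \gamma_{4} + \frac{1}{5} \gamma_{5} - \frac{41}{20} \gamma_{123} + \frac{63}{40} \gamma_{124} + \frac{21}{50} \gamma_{125} - \frac{43}{48} \gamma_{234} - \frac{23}{20} \gamma_{235} + \frac{7}{10} \gamma_{245}
R1 (-\frac{4}{5} \gamma_{3}) = \frac{82}{25} \gamma_{1} + \frac{33}{5} \gamma_{2} - \frac{1684}{375} \gamma_{3} + \frac{43}{30} \gamma_{4} + \frac{46}{25} \gamma_{5} - \frac{46}{25} \gamma_{123} + \frac{63}{25} \gamma_{134} + \frac{84}{125} \gamma_{135} + \frac{64}{15} \gamma_{234} + \frac{8}{25} \gamma_{235} + \frac{28}{25} \gamma_{345}
R1 (-7 \gamma_{4}) = -\frac{441}{20} \gamma_{1} - \frac{112}{3} \gamma_{2} - \frac{301}{24} \gamma_{3} - \frac{2947}{75} \gamma_{4} - \frac{49}{5} \gamma_{5} - \frac{161}{10} \gamma_{124} + \frac{287}{10} \gamma_{134} + \frac{147}{25} \gamma_{145} + \frac{231}{4} \gamma_{234} + \frac{14}{5} \gamma_{245} + \frac{161}{10} \gamma_{345}
R1 (-\frac{7}{6} \gamma_{5}) = -\frac{49}{50} \gamma_{1} - \frac{7}{15} \gamma_{2} - \frac{161}{60} \gamma_{3} + \frac{49}{30} \gamma_{4} - \frac{2947}{450} \gamma_{5} - \frac{161}{60} \gamma_{125} + \frac{287}{60} \gamma_{135} - \frac{147}{40} \gamma_{145} + \frac{77}{8} \gamma_{235} - \frac{56}{9} \gamma_{245} - \frac{301}{144} \gamma_{345}
Summing the partial products and collecting blades:
Answer: -\frac{103}{15} \gamma_{1} - \frac{11927}{300} \gamma_{2} - \frac{10193}{750} \gamma_{3} - \frac{8287}{200} \gamma_{4} - \frac{3692}{225} \gamma_{5} - \frac{4903}{200} \gamma_{123} - \frac{143}{120} \gamma_{124} - \frac{379}{300} \gamma_{125} + \frac{42839}{1200} \gamma_{134} + \frac{4202}{375} \gamma_{135} - \frac{259}{200} \gamma_{145} + \frac{14669}{240} \gamma_{234} + \frac{1759}{200} \gamma_{235} - \frac{49}{18} \gamma_{245} + \frac{54467}{3600} \gamma_{345}


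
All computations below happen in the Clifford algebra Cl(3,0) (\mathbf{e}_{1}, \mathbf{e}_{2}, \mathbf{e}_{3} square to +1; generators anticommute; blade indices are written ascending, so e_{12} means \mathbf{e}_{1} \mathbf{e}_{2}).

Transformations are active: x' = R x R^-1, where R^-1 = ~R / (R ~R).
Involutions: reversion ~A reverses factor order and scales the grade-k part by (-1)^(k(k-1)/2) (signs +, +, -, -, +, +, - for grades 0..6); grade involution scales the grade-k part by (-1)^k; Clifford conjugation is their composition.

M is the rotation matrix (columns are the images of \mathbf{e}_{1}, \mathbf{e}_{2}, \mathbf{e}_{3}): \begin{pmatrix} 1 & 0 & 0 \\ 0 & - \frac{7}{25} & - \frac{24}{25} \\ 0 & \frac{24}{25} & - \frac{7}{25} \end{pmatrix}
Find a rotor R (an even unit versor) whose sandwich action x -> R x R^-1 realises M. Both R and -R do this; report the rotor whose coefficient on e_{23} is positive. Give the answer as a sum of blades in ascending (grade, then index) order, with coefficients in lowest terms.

Method: write R = a + b12*e_{12} + b13*e_{13} + b23*e_{23} with a^2 + b12^2 + b13^2 + b23^2 = 1 (so R^-1 = ~R). Expanding the columns R e_j ~R gives tr M = 4a^2 - 1 and, from the antisymmetric part, M21 - M12 = -4a*b12, M13 - M31 = 4a*b13, M32 - M23 = -4a*b23.
Here tr M = \frac{11}{25}, so a^2 = (1 + tr M)/4 = \frac{9}{25} and a = ±\frac{3}{5}. Taking a = \frac{3}{5}: M21 - M12 = 0, M13 - M31 = 0, M32 - M23 = \frac{48}{25}, giving b12 = 0, b13 = 0, b23 = -\frac{4}{5}, i.e. R = \frac{3}{5} - \frac{4}{5} e_{23}.
Its e_{23} coefficient is negative, so report the other preimage -R.
Answer: -\frac{3}{5} + \frac{4}{5} e_{23}. Key observation: the double cover Spin(3) -> SO(3) sends R and -R to the same matrix (trace \frac{11}{25} here), so the stated sign of the e_{23} coefficient is what selects one sheet.


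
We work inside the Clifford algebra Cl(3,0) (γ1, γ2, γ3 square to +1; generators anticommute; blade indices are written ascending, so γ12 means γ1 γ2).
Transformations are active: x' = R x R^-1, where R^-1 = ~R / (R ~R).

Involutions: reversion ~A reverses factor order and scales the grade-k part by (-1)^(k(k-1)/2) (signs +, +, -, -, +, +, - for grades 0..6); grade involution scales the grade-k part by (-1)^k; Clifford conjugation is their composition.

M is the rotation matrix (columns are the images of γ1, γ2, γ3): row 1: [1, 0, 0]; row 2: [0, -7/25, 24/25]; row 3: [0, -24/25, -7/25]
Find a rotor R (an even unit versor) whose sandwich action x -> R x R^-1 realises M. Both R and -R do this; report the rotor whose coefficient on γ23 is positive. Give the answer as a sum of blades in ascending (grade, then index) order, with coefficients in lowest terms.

Method: write R = a + b12*γ12 + b13*γ13 + b23*γ23 with a^2 + b12^2 + b13^2 + b23^2 = 1 (so R^-1 = ~R). Expanding the columns R e_j ~R gives tr M = 4a^2 - 1 and, from the antisymmetric part, M21 - M12 = -4a*b12, M13 - M31 = 4a*b13, M32 - M23 = -4a*b23.
Here tr M = 11/25, so a^2 = (1 + tr M)/4 = 9/25 and a = ±3/5. Taking a = 3/5: M21 - M12 = 0, M13 - M31 = 0, M32 - M23 = -48/25, giving b12 = 0, b13 = 0, b23 = 4/5, i.e. R = 3/5 + 4/5*γ23.
Its γ23 coefficient is already positive.
Answer: 3/5 + 4/5*γ23. Why the constraint matters: R and -R act identically through the sandwich — M has trace 11/25 either way — so only the sign condition on γ23 picks one of the two preimages.


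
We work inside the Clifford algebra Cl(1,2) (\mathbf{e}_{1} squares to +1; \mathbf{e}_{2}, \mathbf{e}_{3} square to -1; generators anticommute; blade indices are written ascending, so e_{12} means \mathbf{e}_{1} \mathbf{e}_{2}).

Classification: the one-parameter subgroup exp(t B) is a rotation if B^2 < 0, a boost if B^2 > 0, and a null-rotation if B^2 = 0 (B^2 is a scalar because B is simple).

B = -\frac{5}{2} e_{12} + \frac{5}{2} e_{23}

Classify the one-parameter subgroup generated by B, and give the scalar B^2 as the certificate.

B^2 term by term: the squares give (-\frac{5}{2})^2*(e_{12})^2 + (\frac{5}{2})^2*(e_{23})^2 = \frac{25}{4}*(+1) + \frac{25}{4}*(-1) = 0 (each basis 2-blade squares to minus the product of its generators' squares); cross terms between blades sharing an index anticommute and cancel. So B^2 = 0.
Answer: null-rotation, certificate B^2 = 0. Check the certificate: B^2 = 0, and that sign is decisive whatever form B takes.


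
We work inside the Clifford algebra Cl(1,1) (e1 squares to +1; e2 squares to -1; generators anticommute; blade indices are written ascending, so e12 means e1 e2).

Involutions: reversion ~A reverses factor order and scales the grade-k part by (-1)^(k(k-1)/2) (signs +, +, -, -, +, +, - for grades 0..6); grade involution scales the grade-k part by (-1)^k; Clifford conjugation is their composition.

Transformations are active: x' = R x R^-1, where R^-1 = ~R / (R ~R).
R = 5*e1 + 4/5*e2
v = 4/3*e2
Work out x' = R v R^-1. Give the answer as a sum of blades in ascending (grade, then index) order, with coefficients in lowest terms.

~R = 5*e1 + 4/5*e2, and R ~R = 609/25, so R^-1 = ~R / (609/25).
R v = -16/15 + 20/3*e12
Answer: -800/1827*e1 - 2564/1827*e2


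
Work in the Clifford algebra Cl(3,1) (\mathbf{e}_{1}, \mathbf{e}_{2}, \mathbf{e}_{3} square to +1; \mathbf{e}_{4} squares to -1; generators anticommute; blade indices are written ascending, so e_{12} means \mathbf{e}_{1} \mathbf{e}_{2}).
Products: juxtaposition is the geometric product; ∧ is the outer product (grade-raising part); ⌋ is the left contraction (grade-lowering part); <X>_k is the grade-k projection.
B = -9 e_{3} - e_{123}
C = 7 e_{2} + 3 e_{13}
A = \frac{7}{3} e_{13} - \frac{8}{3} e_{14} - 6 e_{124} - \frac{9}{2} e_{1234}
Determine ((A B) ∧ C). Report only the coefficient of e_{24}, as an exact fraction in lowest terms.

step 1: -21 e_{1} - \frac{7}{3} e_{2} + \frac{9}{2} e_{4} + 6 e_{34} - \frac{81}{2} e_{124} - 24 e_{134} - \frac{8}{3} e_{234} - 54 e_{1234}
step 2: -147 e_{12} - \frac{63}{2} e_{24} + 7 e_{123} + \frac{27}{2} e_{134} + 42 e_{234} - 168 e_{1234}
Answer: -\frac{63}{2}


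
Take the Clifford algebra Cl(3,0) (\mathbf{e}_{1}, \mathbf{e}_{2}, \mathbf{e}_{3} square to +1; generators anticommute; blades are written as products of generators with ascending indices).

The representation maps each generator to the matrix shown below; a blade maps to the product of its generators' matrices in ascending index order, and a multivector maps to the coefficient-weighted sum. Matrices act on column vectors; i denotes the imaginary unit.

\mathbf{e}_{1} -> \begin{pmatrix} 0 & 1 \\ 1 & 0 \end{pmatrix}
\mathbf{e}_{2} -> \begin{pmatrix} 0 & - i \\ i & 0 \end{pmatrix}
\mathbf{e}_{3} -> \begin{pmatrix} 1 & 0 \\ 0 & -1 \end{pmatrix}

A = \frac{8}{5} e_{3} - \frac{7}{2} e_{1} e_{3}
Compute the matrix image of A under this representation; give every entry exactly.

Bivector images (products of the table entries): rho(e_{1} e_{3}) = rho(\mathbf{e}_{1})rho(\mathbf{e}_{3}) = \begin{pmatrix} 0 & -1 \\ 1 & 0 \end{pmatrix}.
M = (\frac{8}{5})*rho(e_{3}) + (-\frac{7}{2})*rho(e_{1} e_{3}), summed entrywise:
Answer: \begin{pmatrix} \frac{8}{5} & \frac{7}{2} \\ - \frac{7}{2} & - \frac{8}{5} \end{pmatrix}


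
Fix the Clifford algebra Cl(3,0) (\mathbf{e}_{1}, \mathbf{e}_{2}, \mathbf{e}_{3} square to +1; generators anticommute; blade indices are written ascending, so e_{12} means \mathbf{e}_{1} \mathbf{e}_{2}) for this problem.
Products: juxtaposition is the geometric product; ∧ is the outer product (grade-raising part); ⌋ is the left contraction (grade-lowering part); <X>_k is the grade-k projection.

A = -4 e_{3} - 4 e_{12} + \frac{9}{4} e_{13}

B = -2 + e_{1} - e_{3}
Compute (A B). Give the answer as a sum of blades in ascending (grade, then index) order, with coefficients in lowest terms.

step 1: 4 - \frac{9}{4} e_{1} + 4 e_{2} + \frac{23}{4} e_{3} + 8 e_{12} - \frac{1}{2} e_{13} + 4 e_{123}
Answer: 4 - \frac{9}{4} e_{1} + 4 e_{2} + \frac{23}{4} e_{3} + 8 e_{12} - \frac{1}{2} e_{13} + 4 e_{123}


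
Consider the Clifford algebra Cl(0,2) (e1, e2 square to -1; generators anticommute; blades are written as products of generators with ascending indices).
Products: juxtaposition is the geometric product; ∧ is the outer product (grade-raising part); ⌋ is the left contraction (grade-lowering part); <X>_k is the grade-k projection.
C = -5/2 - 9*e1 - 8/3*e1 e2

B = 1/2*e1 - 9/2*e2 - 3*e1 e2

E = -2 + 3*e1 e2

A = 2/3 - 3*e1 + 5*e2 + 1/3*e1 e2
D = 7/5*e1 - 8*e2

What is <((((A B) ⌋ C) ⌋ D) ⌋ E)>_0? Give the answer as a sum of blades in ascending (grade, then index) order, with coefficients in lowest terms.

step 1: 25 - 79/6*e1 - 71/6*e2 + 9*e1 e2
step 2: -157 - 1741/9*e1 - 316/9*e2 - 200/3*e1 e2
step 3: -151/15 - 1099/5*e1 + 1256*e2
step 4: 302/15 + 3768*e1 + 3297/5*e2 - 151/5*e1 e2
step 5: 302/15
Answer: 302/15


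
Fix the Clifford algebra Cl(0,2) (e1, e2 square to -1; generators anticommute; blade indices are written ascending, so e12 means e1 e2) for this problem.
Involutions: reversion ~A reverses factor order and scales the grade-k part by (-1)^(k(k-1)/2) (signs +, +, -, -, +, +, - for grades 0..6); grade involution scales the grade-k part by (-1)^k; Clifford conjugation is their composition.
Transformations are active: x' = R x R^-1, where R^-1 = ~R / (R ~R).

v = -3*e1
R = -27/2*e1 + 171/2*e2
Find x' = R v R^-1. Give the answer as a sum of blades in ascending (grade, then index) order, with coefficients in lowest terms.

~R = -27/2*e1 + 171/2*e2, and R ~R = -14985/2, so R^-1 = ~R / (-14985/2).
R v = -81/2 + 513/2*e12
Answer: 528/185*e1 + 171/185*e2


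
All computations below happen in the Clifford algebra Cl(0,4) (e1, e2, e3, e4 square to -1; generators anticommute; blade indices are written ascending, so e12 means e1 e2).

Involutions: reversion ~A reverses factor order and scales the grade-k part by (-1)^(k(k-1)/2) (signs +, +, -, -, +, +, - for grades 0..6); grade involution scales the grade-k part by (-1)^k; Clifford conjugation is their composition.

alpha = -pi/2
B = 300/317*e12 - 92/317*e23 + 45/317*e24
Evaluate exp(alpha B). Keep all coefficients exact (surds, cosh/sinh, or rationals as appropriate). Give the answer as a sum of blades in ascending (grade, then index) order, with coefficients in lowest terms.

B^2 term by term: the squares give (300/317)^2*(e12)^2 + (-92/317)^2*(e23)^2 + (45/317)^2*(e24)^2 = 90000/100489*(-1) + 8464/100489*(-1) + 2025/100489*(-1) = -1 (each basis 2-blade squares to minus the product of its generators' squares); cross terms between blades sharing an index anticommute and cancel. So B^2 = -1.
B^2 = -1 — the series telescopes trigonometrically here: l = 1, alpha*l = -pi/2, so exp(alpha B) = cos(-pi/2) + (sin(-pi/2)/1)*B = 0 + (-1)*B.
Answer: -300/317*e12 + 92/317*e23 - 45/317*e24


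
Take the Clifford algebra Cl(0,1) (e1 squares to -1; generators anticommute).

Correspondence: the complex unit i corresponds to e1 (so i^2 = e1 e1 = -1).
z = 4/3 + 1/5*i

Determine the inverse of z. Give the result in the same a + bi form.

In blades: z = 4/3 + 1/5*e1.
With qbar = 4/3 - 1/5*e1 (scalar fixed, mapped units negated), z qbar = 409/225 (the sum of squared coefficients), so z^-1 = qbar / (409/225) = 300/409 - 45/409*e1; translating back:
Answer: 300/409 - 45/409*i


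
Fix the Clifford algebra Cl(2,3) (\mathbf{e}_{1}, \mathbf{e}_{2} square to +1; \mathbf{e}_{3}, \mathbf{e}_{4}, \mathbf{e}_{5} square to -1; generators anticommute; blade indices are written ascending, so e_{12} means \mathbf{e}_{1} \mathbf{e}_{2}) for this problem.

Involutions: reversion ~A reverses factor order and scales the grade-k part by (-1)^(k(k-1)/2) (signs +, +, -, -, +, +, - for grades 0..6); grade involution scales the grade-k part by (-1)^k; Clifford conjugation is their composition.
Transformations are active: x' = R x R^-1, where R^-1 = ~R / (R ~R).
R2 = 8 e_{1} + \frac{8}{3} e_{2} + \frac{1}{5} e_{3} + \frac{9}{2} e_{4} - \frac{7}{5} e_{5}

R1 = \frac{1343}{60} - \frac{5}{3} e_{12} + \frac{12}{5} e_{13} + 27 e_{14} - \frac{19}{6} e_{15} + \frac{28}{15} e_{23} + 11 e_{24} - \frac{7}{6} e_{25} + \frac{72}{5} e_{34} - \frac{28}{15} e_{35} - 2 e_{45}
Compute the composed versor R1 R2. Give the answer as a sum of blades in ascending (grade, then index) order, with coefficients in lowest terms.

Distribute over the terms of R2 (each basis-blade product reordered to ascending indices, repeated generators contracted through their squares):
R1 (8 e_{1}) = \frac{2686}{15} e_{1} + \frac{40}{3} e_{2} - \frac{96}{5} e_{3} - 216 e_{4} + \frac{76}{3} e_{5} + \frac{224}{15} e_{123} + 88 e_{124} - \frac{28}{3} e_{125} + \frac{576}{5} e_{134} - \frac{224}{15} e_{135} - 16 e_{145}
R1 (\frac{8}{3} e_{2}) = -\frac{40}{9} e_{1} + \frac{2686}{45} e_{2} - \frac{224}{45} e_{3} - \frac{88}{3} e_{4} + \frac{28}{9} e_{5} - \frac{32}{5} e_{123} - 72 e_{124} + \frac{76}{9} e_{125} + \frac{192}{5} e_{234} - \frac{224}{45} e_{235} - \frac{16}{3} e_{245}
R1 (\frac{1}{5} e_{3}) = -\frac{12}{25} e_{1} - \frac{28}{75} e_{2} + \frac{1343}{300} e_{3} + \frac{72}{25} e_{4} - \frac{28}{75} e_{5} - \frac{1}{3} e_{123} - \frac{27}{5} e_{134} + \frac{19}{30} e_{135} - \frac{11}{5} e_{234} + \frac{7}{30} e_{235} - \frac{2}{5} e_{345}
R1 (\frac{9}{2} e_{4}) = -\frac{243}{2} e_{1} - \frac{99}{2} e_{2} - \frac{324}{5} e_{3} + \frac{4029}{40} e_{4} - 9 e_{5} - \frac{15}{2} e_{124} + \frac{54}{5} e_{134} + \frac{57}{4} e_{145} + \frac{42}{5} e_{234} + \frac{21}{4} e_{245} + \frac{42}{5} e_{345}
R1 (-\frac{7}{5} e_{5}) = -\frac{133}{30} e_{1} - \frac{49}{30} e_{2} - \frac{196}{75} e_{3} - \frac{14}{5} e_{4} - \frac{9401}{300} e_{5} + \frac{7}{3} e_{125} - \frac{84}{25} e_{135} - \frac{189}{5} e_{145} - \frac{196}{75} e_{235} - \frac{77}{5} e_{245} - \frac{504}{25} e_{345}
Summing the partial products and collecting blades:
Answer: \frac{10847}{225} e_{1} + \frac{4841}{225} e_{2} - \frac{78403}{900} e_{3} - \frac{86717}{600} e_{4} - \frac{11039}{900} e_{5} + \frac{41}{5} e_{123} + \frac{17}{2} e_{124} + \frac{13}{9} e_{125} + \frac{603}{5} e_{134} - \frac{883}{50} e_{135} - \frac{791}{20} e_{145} + \frac{223}{5} e_{234} - \frac{3311}{450} e_{235} - \frac{929}{60} e_{245} - \frac{304}{25} e_{345}
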